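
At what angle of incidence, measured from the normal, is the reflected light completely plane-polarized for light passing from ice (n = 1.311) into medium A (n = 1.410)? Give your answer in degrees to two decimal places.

At Brewster's angle the reflected and refracted rays are perpendicular, which with Snell's law gives tan θ_B = n₂/n₁.
Brewster's condition: tan θ_B = n₂/n₁ = 1.410/1.311 = 1.0755.
θ_B = arctan(1.0755) = 47.08°.

θ_B ≈ 47.08°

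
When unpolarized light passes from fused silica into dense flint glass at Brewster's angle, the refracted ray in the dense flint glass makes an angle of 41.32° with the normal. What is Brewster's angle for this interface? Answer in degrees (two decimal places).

Since the reflected and refracted rays are at right angles at the polarizing angle, θ_B + θ_t = 90°.
So θ_B = 90° − θ_t = 90° − 41.32° = 48.68°.

θ_B ≈ 48.68°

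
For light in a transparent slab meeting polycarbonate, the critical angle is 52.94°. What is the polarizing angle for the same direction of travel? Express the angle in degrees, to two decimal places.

At the critical angle sin θ_c = n₂/n₁, giving n₂/n₁ = sin 52.94° = 0.7980.
Then tan θ_B = n₂/n₁ = 0.7980, so θ_B = arctan 0.7980 = 38.59°.

θ_B ≈ 38.59°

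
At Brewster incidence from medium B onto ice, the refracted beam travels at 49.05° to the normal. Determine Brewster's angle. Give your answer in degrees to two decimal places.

Brewster's condition makes the reflected and refracted beams perpendicular: θ_B + θ_t = 90°.
So θ_B = 90° − θ_t = 90° − 49.05° = 40.95°.

θ_B ≈ 40.95°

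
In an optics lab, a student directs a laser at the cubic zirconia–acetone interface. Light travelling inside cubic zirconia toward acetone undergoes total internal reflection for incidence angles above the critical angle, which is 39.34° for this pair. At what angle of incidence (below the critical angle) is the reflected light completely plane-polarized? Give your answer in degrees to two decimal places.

θ_B ≈ 32.37°

sin θ_c = n₂/n₁, so n₂/n₁ = sin 39.34° = 0.6339.
Brewster: tan θ_B = n₂/n₁ = 0.6339.
θ_B = arctan(0.6339) = 32.37°.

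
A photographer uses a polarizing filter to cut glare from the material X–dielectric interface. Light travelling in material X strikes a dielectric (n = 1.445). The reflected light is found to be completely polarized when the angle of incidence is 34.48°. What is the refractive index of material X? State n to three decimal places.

n ≈ 2.104

Brewster's law: tan θ_B = n₂/n₁ (light incident in material X, refracted into a dielectric).
n₁ = n₂ / tan θ_B = 1.445 / tan 34.48° = 2.104.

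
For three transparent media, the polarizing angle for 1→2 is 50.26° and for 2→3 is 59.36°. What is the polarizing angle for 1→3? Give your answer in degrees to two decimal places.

θ_B ≈ 63.78°

Each Brewster angle gives a ratio: n₂/n₁ = tan 50.26° = 1.2028, n₃/n₂ = tan 59.36° = 1.6882.
So n₃/n₁ = (n₂/n₁)(n₃/n₂) = 1.2028 × 1.6882 = 2.0306.
θ_B(1→3) = arctan(2.0306) = 63.78°.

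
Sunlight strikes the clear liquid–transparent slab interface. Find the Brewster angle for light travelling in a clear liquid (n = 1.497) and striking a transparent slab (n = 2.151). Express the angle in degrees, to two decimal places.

Here n₂/n₁ = 2.151/1.497 = 1.4369, and Brewster's law gives tan θ_B = n₂/n₁. Taking the arctangent, θ_B = 55.16°.

θ_B ≈ 55.16°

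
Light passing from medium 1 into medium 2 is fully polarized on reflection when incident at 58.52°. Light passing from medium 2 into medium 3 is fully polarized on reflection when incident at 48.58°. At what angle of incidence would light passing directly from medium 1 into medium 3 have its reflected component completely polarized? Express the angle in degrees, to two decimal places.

tan θ_B(1→2) = n₂/n₁ = tan 58.52° = 1.6331.
tan θ_B(2→3) = n₃/n₂ = tan 48.58° = 1.1335.
n₃/n₁ = 1.8511. Then tan θ_B(1→3) = n₃/n₁, so θ_B(1→3) = arctan(1.8511) = 61.62°.

θ_B ≈ 61.62°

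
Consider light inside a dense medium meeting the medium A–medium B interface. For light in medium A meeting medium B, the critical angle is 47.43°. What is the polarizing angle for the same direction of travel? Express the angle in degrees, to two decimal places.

At the critical angle sin θ_c = n₂/n₁, giving n₂/n₁ = sin 47.43° = 0.7365.
Then tan θ_B = n₂/n₁ = 0.7365, so θ_B = arctan 0.7365 = 36.37°.

θ_B ≈ 36.37°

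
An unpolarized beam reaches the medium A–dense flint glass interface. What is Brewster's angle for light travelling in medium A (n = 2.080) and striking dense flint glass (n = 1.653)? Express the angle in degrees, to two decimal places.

tan θ_B = n₂/n₁ = 1.653/2.080 = 0.7947.
So θ_B = arctan 0.7947 = 38.47°.

θ_B ≈ 38.47°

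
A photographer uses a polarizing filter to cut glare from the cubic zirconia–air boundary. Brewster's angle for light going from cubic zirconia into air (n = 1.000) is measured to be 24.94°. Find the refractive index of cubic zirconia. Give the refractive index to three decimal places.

n ≈ 2.150

At Brewster's angle, tan θ_B = n₂/n₁ with n₁ on the incident side (cubic zirconia) and n₂ on the transmitted side (air).
n₁ = n₂ / tan θ_B = 1.000 / tan 24.94° = 2.150.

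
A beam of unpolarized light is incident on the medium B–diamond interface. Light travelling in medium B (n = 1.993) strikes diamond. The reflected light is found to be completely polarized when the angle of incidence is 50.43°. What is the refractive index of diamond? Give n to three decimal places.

Full polarization of the reflected beam means tan θ_B = n₂/n₁, where n₁ is the incident medium (medium B).
n₂ = n₁ tan θ_B = 1.993 × tan 50.43° = 2.412.

n ≈ 2.412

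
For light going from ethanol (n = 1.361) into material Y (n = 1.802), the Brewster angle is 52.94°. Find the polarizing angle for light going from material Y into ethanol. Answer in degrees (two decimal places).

tan θ_B' = n₁/n₂ = 1/tan θ_B, so θ_B' = 90° − θ_B.
θ_B' = 90° − 52.94° = 37.06°.

θ_B' ≈ 37.06°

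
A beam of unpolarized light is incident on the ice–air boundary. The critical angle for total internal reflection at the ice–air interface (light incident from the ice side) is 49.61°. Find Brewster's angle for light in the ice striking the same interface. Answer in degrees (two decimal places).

n₂/n₁ = sin θ_c = sin 49.61° = 0.7617.
tan θ_B equals the same ratio, so θ_B = arctan(0.7617) = 37.29°.

θ_B ≈ 37.29°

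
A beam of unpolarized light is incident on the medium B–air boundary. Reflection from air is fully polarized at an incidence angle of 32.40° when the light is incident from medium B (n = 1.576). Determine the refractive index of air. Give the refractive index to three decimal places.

Full polarization of the reflected beam means tan θ_B = n₂/n₁, where n₁ is the incident medium (medium B).
n₂ = n₁ tan θ_B = 1.576 × tan 32.40° = 1.000.

n ≈ 1.000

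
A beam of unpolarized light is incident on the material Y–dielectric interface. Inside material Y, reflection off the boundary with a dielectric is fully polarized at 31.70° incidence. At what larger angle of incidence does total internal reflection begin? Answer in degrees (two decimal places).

θ_c ≈ 38.14°

From Brewster, n₂/n₁ = tan θ_B = tan 31.70° = 0.6176.
Then sin θ_c = n₂/n₁ = 0.6176, so θ_c = arcsin 0.6176 = 38.14°.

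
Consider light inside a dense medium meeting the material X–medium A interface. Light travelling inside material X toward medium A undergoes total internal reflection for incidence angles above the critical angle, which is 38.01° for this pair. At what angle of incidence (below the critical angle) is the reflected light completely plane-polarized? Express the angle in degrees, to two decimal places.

sin θ_c = n₂/n₁, so n₂/n₁ = sin 38.01° = 0.6158.
Brewster: tan θ_B = n₂/n₁ = 0.6158.
θ_B = arctan(0.6158) = 31.62°.

θ_B ≈ 31.62°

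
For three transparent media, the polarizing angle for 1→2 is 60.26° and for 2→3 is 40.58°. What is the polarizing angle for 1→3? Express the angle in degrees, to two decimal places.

θ_B ≈ 56.30°

n₂/n₁ = tan 60.26° = 1.7503 and n₃/n₂ = tan 40.58° = 0.8565.
n₃/n₁ = 1.4992. Then tan θ_B(1→3) = n₃/n₁, so θ_B(1→3) = arctan(1.4992) = 56.30°.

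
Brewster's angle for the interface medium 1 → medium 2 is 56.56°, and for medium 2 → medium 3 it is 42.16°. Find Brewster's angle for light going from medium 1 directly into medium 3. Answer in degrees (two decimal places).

θ_B ≈ 53.90°

Each Brewster angle gives a ratio: n₂/n₁ = tan 56.56° = 1.5143, n₃/n₂ = tan 42.16° = 0.9055.
Multiplying, n₃/n₁ = 1.5143 × 0.9055 = 1.3711, and θ_B(1→3) = arctan 1.3711 = 53.90°.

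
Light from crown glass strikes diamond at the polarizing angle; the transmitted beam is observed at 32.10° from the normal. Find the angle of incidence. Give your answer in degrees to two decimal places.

Brewster's condition makes the reflected and refracted beams perpendicular: θ_B + θ_t = 90°.
θ_B = 90° − 32.10° = 57.90°.

θ_B ≈ 57.90°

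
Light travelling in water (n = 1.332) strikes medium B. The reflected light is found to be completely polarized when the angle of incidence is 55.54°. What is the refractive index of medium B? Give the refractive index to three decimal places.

Full polarization of the reflected beam means tan θ_B = n₂/n₁, where n₁ is the incident medium (water).
n₂ = n₁ tan θ_B = 1.332 × tan 55.54° = 1.941.

n ≈ 1.941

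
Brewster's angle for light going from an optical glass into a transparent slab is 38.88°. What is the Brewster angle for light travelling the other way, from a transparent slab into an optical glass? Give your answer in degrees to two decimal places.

θ_B' ≈ 51.12°

tan θ_B' = n₁/n₂ = 1/tan θ_B, so θ_B' = 90° − θ_B.
θ_B' = 90° − 38.88° = 51.12°.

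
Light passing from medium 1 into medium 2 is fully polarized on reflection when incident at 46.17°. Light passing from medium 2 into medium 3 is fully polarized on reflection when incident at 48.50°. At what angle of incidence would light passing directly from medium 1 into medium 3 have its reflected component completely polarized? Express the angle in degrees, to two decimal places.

θ_B ≈ 49.66°

n₂/n₁ = tan 46.17° = 1.0417 and n₃/n₂ = tan 48.50° = 1.1303.
Multiplying, n₃/n₁ = 1.0417 × 1.1303 = 1.1774, and θ_B(1→3) = arctan 1.1774 = 49.66°.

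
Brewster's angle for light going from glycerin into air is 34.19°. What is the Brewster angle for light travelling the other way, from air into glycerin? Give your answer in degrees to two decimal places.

tan θ_B' = n₁/n₂ = 1/tan θ_B, so θ_B' = 90° − θ_B.
θ_B' = 90° − 34.19° = 55.81°.

θ_B' ≈ 55.81°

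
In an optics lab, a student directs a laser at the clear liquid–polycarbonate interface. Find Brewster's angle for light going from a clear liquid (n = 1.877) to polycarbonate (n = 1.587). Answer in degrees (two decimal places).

tan θ_B = n₂/n₁ = 1.587/1.877 = 0.8455.
θ_B = arctan(0.8455) = 40.21°.

θ_B ≈ 40.21°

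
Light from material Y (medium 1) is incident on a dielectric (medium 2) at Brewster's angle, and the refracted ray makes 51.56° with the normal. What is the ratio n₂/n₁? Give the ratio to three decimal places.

θ_B + θ_t = 90°, so θ_B = 90° − 51.56° = 38.44°.
tan θ_B = n₂/n₁, so n₂/n₁ = tan 38.44° = 0.794.

n₂/n₁ ≈ 0.794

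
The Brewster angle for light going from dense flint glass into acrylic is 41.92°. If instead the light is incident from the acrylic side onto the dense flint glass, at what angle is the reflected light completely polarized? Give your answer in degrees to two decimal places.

θ_B' ≈ 48.08°

The two Brewster angles are complementary: θ_B' = 90° − θ_B = 90° − 41.92° = 48.08°.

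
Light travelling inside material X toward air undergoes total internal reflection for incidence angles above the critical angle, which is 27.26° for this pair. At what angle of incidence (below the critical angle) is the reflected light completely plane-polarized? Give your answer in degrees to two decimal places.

n₂/n₁ = sin θ_c = sin 27.26° = 0.4580.
tan θ_B equals the same ratio, so θ_B = arctan(0.4580) = 24.61°.

θ_B ≈ 24.61°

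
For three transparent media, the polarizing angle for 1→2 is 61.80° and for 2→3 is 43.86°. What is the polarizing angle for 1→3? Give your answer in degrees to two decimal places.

Each Brewster angle gives a ratio: n₂/n₁ = tan 61.80° = 1.8650, n₃/n₂ = tan 43.86° = 0.9610.
n₃/n₁ = 1.7922. Then tan θ_B(1→3) = n₃/n₁, so θ_B(1→3) = arctan(1.7922) = 60.84°.

θ_B ≈ 60.84°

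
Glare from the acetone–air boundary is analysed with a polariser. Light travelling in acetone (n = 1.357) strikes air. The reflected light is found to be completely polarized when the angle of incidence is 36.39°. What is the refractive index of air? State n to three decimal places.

Brewster's law: tan θ_B = n₂/n₁ (light incident in acetone, refracted into air).
n₂ = n₁ tan θ_B = 1.357 × tan 36.39° = 1.000.

n ≈ 1.000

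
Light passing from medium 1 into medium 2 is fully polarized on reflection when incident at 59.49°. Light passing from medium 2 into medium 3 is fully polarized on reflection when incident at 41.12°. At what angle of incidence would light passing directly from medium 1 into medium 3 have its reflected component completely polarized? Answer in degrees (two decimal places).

n₂/n₁ = tan 59.49° = 1.6970 and n₃/n₂ = tan 41.12° = 0.8730.
So n₃/n₁ = (n₂/n₁)(n₃/n₂) = 1.6970 × 0.8730 = 1.4814.
θ_B(1→3) = arctan(1.4814) = 55.98°.

θ_B ≈ 55.98°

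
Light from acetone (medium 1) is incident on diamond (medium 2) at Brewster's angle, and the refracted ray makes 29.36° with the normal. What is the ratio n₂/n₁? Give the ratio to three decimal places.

n₂/n₁ ≈ 1.778

θ_B + θ_t = 90°, so θ_B = 90° − 29.36° = 60.64°.
Then n₂/n₁ = tan θ_B = tan 60.64° = 1.778.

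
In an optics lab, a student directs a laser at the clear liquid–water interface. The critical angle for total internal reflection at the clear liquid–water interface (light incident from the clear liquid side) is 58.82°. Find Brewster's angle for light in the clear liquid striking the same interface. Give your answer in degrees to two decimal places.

θ_B ≈ 40.55°

sin θ_c = n₂/n₁, so n₂/n₁ = sin 58.82° = 0.8555.
Brewster: tan θ_B = n₂/n₁ = 0.8555.
θ_B = arctan(0.8555) = 40.55°.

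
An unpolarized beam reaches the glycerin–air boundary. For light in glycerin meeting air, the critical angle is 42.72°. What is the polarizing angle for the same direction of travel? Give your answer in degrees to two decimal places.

θ_B ≈ 34.15°

sin θ_c = n₂/n₁, so n₂/n₁ = sin 42.72° = 0.6784.
Brewster: tan θ_B = n₂/n₁ = 0.6784.
θ_B = arctan(0.6784) = 34.15°.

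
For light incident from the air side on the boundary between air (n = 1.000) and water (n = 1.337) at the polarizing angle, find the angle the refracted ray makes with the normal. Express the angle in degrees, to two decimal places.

θ_B = arctan(n₂/n₁) = arctan(1.337/1.000) = 53.21°.
The refracted ray is perpendicular to the reflected ray, so θ_t = 90° − θ_B = 36.79°.

θ_t ≈ 36.79°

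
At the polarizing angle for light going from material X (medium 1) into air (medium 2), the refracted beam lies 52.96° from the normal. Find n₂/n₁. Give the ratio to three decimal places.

n₂/n₁ ≈ 0.755

θ_B + θ_t = 90°, so θ_B = 90° − 52.96° = 37.04°.
tan θ_B = n₂/n₁, so n₂/n₁ = tan 37.04° = 0.755.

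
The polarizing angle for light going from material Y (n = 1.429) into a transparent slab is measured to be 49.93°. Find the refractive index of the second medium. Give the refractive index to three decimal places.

n ≈ 1.699

Brewster's law: tan θ_B = n₂/n₁ (light incident in material Y, refracted into a transparent slab).
n₂ = n₁ tan θ_B = 1.429 × tan 49.93° = 1.699.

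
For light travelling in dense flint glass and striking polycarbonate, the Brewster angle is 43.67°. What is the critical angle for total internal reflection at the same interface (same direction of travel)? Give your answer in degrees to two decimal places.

From Brewster, n₂/n₁ = tan θ_B = tan 43.67° = 0.9546.
Then sin θ_c = n₂/n₁ = 0.9546, so θ_c = arcsin 0.9546 = 72.67°.

θ_c ≈ 72.67°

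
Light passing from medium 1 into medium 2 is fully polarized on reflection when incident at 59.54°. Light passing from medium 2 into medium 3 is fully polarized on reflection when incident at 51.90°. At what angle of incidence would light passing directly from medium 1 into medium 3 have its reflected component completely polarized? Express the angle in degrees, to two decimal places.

Each Brewster angle gives a ratio: n₂/n₁ = tan 59.54° = 1.7004, n₃/n₂ = tan 51.90° = 1.2753.
So n₃/n₁ = (n₂/n₁)(n₃/n₂) = 1.7004 × 1.2753 = 2.1686.
θ_B(1→3) = arctan(2.1686) = 65.24°.

θ_B ≈ 65.24°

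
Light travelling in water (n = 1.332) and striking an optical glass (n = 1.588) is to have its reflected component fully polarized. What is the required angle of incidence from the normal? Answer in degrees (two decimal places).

θ_B ≈ 50.01°

tan θ_B = n₂/n₁ = 1.588/1.332 = 1.1922. Taking the arctangent, θ_B = 50.01°.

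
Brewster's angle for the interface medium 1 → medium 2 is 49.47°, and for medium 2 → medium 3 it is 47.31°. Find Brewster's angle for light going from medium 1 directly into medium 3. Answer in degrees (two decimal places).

n₂/n₁ = tan 49.47° = 1.1696 and n₃/n₂ = tan 47.31° = 1.0841.
n₃/n₁ = 1.2679. Then tan θ_B(1→3) = n₃/n₁, so θ_B(1→3) = arctan(1.2679) = 51.74°.

θ_B ≈ 51.74°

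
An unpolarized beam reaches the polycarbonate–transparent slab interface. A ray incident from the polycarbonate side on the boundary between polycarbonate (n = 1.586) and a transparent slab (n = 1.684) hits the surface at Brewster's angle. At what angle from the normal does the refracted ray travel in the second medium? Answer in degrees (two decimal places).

First find Brewster's angle: tan θ_B = 1.684/1.586 = 1.0618, giving θ_B = 46.72°.
The refracted ray is perpendicular to the reflected ray, so θ_t = 90° − θ_B = 43.28°.

θ_t ≈ 43.28°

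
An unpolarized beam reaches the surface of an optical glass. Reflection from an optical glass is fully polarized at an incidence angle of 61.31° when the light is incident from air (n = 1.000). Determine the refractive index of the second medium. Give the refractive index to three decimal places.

n ≈ 1.827

Full polarization of the reflected beam means tan θ_B = n₂/n₁, where n₁ is the incident medium (air).
n₂ = n₁ tan θ_B = 1.000 × tan 61.31° = 1.827.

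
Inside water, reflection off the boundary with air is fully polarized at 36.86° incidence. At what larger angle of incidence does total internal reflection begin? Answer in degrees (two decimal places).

θ_c ≈ 48.57°

From Brewster, n₂/n₁ = tan θ_B = tan 36.86° = 0.7497.
Then sin θ_c = n₂/n₁ = 0.7497, so θ_c = arcsin 0.7497 = 48.57°.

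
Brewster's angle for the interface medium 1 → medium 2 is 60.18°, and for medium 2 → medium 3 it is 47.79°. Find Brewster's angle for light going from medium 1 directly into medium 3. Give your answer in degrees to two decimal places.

θ_B ≈ 62.53°

n₂/n₁ = tan 60.18° = 1.7447 and n₃/n₂ = tan 47.79° = 1.1025.
So n₃/n₁ = (n₂/n₁)(n₃/n₂) = 1.7447 × 1.1025 = 1.9234.
θ_B(1→3) = arctan(1.9234) = 62.53°.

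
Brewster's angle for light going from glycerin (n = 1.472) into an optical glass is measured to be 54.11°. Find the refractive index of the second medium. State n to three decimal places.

n ≈ 2.034

Brewster's law: tan θ_B = n₂/n₁ (light incident in glycerin, refracted into an optical glass).
n₂ = n₁ tan θ_B = 1.472 × tan 54.11° = 2.034.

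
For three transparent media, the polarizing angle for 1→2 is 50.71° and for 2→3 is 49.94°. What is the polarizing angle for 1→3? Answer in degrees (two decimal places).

Each Brewster angle gives a ratio: n₂/n₁ = tan 50.71° = 1.2222, n₃/n₂ = tan 49.94° = 1.1892.
Multiplying, n₃/n₁ = 1.2222 × 1.1892 = 1.4535, and θ_B(1→3) = arctan 1.4535 = 55.47°.

θ_B ≈ 55.47°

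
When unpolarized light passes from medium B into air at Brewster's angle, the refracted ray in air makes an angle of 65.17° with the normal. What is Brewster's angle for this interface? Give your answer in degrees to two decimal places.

θ_B ≈ 24.83°

Brewster's condition makes the reflected and refracted beams perpendicular: θ_B + θ_t = 90°.
θ_B = 90° − 65.17° = 24.83°.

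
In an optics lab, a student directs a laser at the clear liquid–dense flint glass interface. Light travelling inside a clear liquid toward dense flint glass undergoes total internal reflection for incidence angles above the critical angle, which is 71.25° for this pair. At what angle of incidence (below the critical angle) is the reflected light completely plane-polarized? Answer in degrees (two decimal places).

θ_B ≈ 43.44°

sin θ_c = n₂/n₁, so n₂/n₁ = sin 71.25° = 0.9469.
Brewster: tan θ_B = n₂/n₁ = 0.9469.
θ_B = arctan(0.9469) = 43.44°.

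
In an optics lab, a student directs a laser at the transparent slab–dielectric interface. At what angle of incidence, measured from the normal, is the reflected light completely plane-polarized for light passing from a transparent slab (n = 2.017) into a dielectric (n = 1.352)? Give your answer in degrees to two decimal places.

θ_B ≈ 33.83°

The reflected p-component vanishes when tan θ_B = n₂/n₁.
tan θ_B = n₂/n₁ = 1.352/2.017 = 0.6703.
So θ_B = arctan 0.6703 = 33.83°.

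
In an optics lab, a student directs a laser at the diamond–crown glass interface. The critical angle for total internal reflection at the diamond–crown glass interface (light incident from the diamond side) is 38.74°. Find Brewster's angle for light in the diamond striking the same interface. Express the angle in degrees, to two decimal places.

n₂/n₁ = sin θ_c = sin 38.74° = 0.6258.
tan θ_B equals the same ratio, so θ_B = arctan(0.6258) = 32.04°.

θ_B ≈ 32.04°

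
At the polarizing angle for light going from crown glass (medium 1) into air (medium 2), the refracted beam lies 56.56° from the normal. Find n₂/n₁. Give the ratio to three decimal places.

θ_B + θ_t = 90°, so θ_B = 90° − 56.56° = 33.44°.
tan θ_B = n₂/n₁, so n₂/n₁ = tan 33.44° = 0.660.

n₂/n₁ ≈ 0.660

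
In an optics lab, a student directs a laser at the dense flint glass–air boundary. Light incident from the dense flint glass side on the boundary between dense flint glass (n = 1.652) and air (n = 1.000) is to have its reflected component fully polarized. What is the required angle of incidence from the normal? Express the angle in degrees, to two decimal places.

Here n₂/n₁ = 1.000/1.652 = 0.6053, and Brewster's law gives tan θ_B = n₂/n₁.
θ_B = arctan(0.6053) = 31.19°.

θ_B ≈ 31.19°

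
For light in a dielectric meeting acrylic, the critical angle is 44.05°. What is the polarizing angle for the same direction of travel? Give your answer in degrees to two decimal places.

θ_B ≈ 34.81°

sin θ_c = n₂/n₁, so n₂/n₁ = sin 44.05° = 0.6953.
Brewster: tan θ_B = n₂/n₁ = 0.6953.
θ_B = arctan(0.6953) = 34.81°.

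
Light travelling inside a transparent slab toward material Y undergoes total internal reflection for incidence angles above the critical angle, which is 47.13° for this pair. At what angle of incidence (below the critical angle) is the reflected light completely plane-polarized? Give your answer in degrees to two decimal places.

n₂/n₁ = sin θ_c = sin 47.13° = 0.7329.
tan θ_B equals the same ratio, so θ_B = arctan(0.7329) = 36.24°.

θ_B ≈ 36.24°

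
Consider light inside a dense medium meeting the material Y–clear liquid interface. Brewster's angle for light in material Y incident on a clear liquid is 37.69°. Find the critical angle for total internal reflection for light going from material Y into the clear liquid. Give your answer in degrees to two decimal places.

θ_c ≈ 50.59°

tan θ_B = n₂/n₁ = tan 37.69° = 0.7726.
Total internal reflection: sin θ_c = n₂/n₁ = 0.7726.
θ_c = arcsin(0.7726) = 50.59°.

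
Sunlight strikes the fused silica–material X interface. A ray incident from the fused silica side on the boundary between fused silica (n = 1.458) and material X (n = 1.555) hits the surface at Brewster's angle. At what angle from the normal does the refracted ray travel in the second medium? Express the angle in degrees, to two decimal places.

θ_t ≈ 43.16°

First find Brewster's angle: tan θ_B = 1.555/1.458 = 1.0665, giving θ_B = 46.84°.
The refracted ray is perpendicular to the reflected ray, so θ_t = 90° − θ_B = 43.16°.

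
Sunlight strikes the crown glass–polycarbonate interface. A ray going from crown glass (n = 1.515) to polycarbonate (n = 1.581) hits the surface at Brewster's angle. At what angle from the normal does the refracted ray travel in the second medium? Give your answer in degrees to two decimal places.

θ_t ≈ 43.78°

tan θ_B = n₂/n₁ = 1.581/1.515 = 1.0436, so θ_B = 46.22°.
The refracted ray is perpendicular to the reflected ray, so θ_t = 90° − θ_B = 43.78°.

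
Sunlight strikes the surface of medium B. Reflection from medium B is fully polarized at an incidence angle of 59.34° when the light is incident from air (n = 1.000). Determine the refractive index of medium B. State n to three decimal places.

Full polarization of the reflected beam means tan θ_B = n₂/n₁, where n₁ is the incident medium (air).
n₂ = n₁ tan θ_B = 1.000 × tan 59.34° = 1.687.

n ≈ 1.687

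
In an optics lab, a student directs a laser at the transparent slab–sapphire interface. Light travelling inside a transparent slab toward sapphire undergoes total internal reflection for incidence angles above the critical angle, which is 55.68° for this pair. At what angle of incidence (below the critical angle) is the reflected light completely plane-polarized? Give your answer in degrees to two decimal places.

θ_B ≈ 39.55°

n₂/n₁ = sin θ_c = sin 55.68° = 0.8259.
tan θ_B equals the same ratio, so θ_B = arctan(0.8259) = 39.55°.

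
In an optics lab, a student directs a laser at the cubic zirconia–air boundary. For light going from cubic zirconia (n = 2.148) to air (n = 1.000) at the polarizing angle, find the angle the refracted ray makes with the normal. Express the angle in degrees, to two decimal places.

θ_t ≈ 65.04°

θ_B = arctan(n₂/n₁) = arctan(1.000/2.148) = 24.96°.
Since θ_B + θ_t = 90° at Brewster incidence, θ_t = 90° − 24.96° = 65.04°.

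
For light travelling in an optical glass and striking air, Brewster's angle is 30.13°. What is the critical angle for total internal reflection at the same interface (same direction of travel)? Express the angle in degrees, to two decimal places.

θ_c ≈ 35.48°

tan θ_B = n₂/n₁ = tan 30.13° = 0.5804.
Total internal reflection: sin θ_c = n₂/n₁ = 0.5804.
θ_c = arcsin(0.5804) = 35.48°.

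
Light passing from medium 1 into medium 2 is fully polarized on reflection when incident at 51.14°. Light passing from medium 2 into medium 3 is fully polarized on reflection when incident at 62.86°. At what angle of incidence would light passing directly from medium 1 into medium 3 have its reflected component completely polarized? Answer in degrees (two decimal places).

n₂/n₁ = tan 51.14° = 1.2411 and n₃/n₂ = tan 62.86° = 1.9508.
n₃/n₁ = 2.4211. Then tan θ_B(1→3) = n₃/n₁, so θ_B(1→3) = arctan(2.4211) = 67.56°.

θ_B ≈ 67.56°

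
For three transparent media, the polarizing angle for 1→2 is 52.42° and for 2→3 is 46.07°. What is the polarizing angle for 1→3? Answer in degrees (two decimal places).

θ_B ≈ 53.45°

n₂/n₁ = tan 52.42° = 1.2995 and n₃/n₂ = tan 46.07° = 1.0381.
Multiplying, n₃/n₁ = 1.2995 × 1.0381 = 1.3489, and θ_B(1→3) = arctan 1.3489 = 53.45°.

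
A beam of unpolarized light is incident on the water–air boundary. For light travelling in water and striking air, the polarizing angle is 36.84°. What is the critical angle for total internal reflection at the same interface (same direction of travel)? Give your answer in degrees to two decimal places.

θ_c ≈ 48.52°

tan θ_B = n₂/n₁ = tan 36.84° = 0.7492.
Total internal reflection: sin θ_c = n₂/n₁ = 0.7492.
θ_c = arcsin(0.7492) = 48.52°.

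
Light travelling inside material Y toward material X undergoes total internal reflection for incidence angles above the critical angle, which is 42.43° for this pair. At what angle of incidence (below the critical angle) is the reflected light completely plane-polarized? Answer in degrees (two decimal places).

θ_B ≈ 34.01°

At the critical angle sin θ_c = n₂/n₁, giving n₂/n₁ = sin 42.43° = 0.6747.
Then tan θ_B = n₂/n₁ = 0.6747, so θ_B = arctan 0.6747 = 34.01°.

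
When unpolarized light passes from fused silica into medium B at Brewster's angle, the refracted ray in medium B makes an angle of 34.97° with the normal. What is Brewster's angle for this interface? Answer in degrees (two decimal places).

At Brewster's angle the reflected and refracted rays are perpendicular, so θ_B + θ_t = 90°.
θ_B = 90° − 34.97° = 55.03°.

θ_B ≈ 55.03°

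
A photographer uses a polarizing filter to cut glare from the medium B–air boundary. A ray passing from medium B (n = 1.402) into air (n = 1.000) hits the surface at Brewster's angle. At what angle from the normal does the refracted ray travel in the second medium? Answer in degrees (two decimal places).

First find Brewster's angle: tan θ_B = 1.000/1.402 = 0.7133, giving θ_B = 35.50°.
Since θ_B + θ_t = 90° at Brewster incidence, θ_t = 90° − 35.50° = 54.50°.

θ_t ≈ 54.50°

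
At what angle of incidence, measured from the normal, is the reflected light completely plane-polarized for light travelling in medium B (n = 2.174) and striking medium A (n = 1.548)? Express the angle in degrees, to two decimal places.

θ_B ≈ 35.45°

At Brewster's angle the reflected and refracted rays are perpendicular, which with Snell's law gives tan θ_B = n₂/n₁.
tan θ_B = n₂/n₁ = 1.548/2.174 = 0.7121.
So θ_B = arctan 0.7121 = 35.45°.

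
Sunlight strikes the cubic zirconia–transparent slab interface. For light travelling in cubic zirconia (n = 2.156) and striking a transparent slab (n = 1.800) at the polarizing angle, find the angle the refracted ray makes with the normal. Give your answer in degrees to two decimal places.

θ_t ≈ 50.14°

First find Brewster's angle: tan θ_B = 1.800/2.156 = 0.8349, giving θ_B = 39.86°.
At Brewster's angle the reflected and refracted rays are perpendicular, so θ_t = 90° − θ_B = 90° − 39.86° = 50.14°.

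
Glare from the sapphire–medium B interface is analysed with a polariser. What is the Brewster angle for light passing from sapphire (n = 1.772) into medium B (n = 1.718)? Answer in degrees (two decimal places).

θ_B ≈ 44.11°

Here n₂/n₁ = 1.718/1.772 = 0.9695, and Brewster's law gives tan θ_B = n₂/n₁.
θ_B = arctan(0.9695) = 44.11°.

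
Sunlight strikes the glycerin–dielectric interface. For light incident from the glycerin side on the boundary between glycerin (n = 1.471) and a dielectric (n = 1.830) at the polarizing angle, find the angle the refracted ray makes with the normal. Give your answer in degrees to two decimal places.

θ_t ≈ 38.79°

θ_B = arctan(n₂/n₁) = arctan(1.830/1.471) = 51.21°.
At Brewster's angle the reflected and refracted rays are perpendicular, so θ_t = 90° − θ_B = 90° − 51.21° = 38.79°.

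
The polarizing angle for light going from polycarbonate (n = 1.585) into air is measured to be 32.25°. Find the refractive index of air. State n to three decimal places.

Brewster's law: tan θ_B = n₂/n₁ (light incident in polycarbonate, refracted into air).
n₂ = n₁ tan θ_B = 1.585 × tan 32.25° = 1.000.

n ≈ 1.000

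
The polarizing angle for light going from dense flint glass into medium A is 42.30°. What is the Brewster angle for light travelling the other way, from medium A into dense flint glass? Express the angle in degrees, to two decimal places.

θ_B' ≈ 47.70°

tan θ_B' = n₁/n₂ = 1/tan θ_B, so θ_B' = 90° − θ_B.
θ_B' = 90° − 42.30° = 47.70°.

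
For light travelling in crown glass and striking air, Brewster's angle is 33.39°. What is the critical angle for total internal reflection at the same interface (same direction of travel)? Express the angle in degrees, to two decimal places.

θ_c ≈ 41.23°

n₂/n₁ = tan 33.39° = 0.6591; the critical angle satisfies sin θ_c = n₂/n₁.
θ_c = arcsin(0.6591) = 41.23°.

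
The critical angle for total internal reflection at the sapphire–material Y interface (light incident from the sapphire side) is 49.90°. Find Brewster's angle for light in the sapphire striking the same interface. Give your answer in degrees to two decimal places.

n₂/n₁ = sin θ_c = sin 49.90° = 0.7649.
tan θ_B equals the same ratio, so θ_B = arctan(0.7649) = 37.41°.

θ_B ≈ 37.41°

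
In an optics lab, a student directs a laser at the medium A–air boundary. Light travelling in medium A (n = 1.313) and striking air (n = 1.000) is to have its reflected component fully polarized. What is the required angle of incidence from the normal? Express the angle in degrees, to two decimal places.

θ_B ≈ 37.29°

tan θ_B = n₂/n₁ = 1.000/1.313 = 0.7616. Taking the arctangent, θ_B = 37.29°.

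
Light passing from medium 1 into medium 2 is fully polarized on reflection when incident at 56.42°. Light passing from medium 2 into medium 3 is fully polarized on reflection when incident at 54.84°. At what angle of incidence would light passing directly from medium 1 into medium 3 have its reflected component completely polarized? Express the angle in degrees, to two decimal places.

Each Brewster angle gives a ratio: n₂/n₁ = tan 56.42° = 1.5063, n₃/n₂ = tan 54.84° = 1.4197.
n₃/n₁ = 2.1384. Then tan θ_B(1→3) = n₃/n₁, so θ_B(1→3) = arctan(2.1384) = 64.94°.

θ_B ≈ 64.94°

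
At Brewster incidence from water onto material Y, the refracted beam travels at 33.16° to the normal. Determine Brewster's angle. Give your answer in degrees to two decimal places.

θ_B ≈ 56.84°

Brewster's condition makes the reflected and refracted beams perpendicular: θ_B + θ_t = 90°.
θ_B = 90° − 33.16° = 56.84°.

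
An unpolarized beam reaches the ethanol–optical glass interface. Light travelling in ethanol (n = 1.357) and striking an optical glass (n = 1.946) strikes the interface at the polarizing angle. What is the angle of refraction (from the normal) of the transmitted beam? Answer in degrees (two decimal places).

First find Brewster's angle: tan θ_B = 1.946/1.357 = 1.4340, giving θ_B = 55.11°.
At Brewster's angle the reflected and refracted rays are perpendicular, so θ_t = 90° − θ_B = 90° − 55.11° = 34.89°.

θ_t ≈ 34.89°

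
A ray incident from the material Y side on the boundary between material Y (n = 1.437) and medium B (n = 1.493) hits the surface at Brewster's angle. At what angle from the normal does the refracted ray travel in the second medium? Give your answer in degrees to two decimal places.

θ_t ≈ 43.91°

tan θ_B = n₂/n₁ = 1.493/1.437 = 1.0390, so θ_B = 46.09°.
At Brewster's angle the reflected and refracted rays are perpendicular, so θ_t = 90° − θ_B = 90° − 46.09° = 43.91°.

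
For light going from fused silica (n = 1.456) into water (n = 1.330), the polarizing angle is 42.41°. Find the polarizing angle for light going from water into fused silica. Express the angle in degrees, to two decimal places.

tan θ_B' = n₁/n₂ = 1/tan θ_B, so θ_B' = 90° − θ_B.
θ_B' = 90° − 42.41° = 47.59°.

θ_B' ≈ 47.59°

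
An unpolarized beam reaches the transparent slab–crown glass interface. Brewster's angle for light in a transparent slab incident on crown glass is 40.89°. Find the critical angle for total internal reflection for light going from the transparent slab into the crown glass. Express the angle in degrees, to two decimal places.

n₂/n₁ = tan 40.89° = 0.8659; the critical angle satisfies sin θ_c = n₂/n₁.
θ_c = arcsin(0.8659) = 59.99°.

θ_c ≈ 59.99°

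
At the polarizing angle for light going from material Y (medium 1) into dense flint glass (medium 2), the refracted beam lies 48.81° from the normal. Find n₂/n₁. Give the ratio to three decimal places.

n₂/n₁ ≈ 0.875

At Brewster incidence θ_B = 90° − θ_t = 90° − 48.81° = 41.19°.
tan θ_B = n₂/n₁, so n₂/n₁ = tan 41.19° = 0.875.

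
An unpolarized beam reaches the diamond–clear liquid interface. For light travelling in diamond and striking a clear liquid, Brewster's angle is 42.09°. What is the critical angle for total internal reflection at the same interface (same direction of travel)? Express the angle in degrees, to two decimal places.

θ_c ≈ 64.59°

tan θ_B = n₂/n₁ = tan 42.09° = 0.9033.
Total internal reflection: sin θ_c = n₂/n₁ = 0.9033.
θ_c = arcsin(0.9033) = 64.59°.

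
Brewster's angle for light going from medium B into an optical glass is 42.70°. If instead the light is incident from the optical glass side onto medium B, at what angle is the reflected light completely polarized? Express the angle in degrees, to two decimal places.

θ_B' ≈ 47.30°

Reversing the direction swaps n₁ and n₂, so tan θ_B' = 1/tan θ_B and θ_B' = 90° − θ_B.
Hence θ_B' = 90° − 42.70° = 47.30°.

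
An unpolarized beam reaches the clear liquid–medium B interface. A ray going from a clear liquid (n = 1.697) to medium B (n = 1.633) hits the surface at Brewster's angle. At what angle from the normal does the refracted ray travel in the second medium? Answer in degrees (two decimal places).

θ_B = arctan(n₂/n₁) = arctan(1.633/1.697) = 43.90°.
The refracted ray is perpendicular to the reflected ray, so θ_t = 90° − θ_B = 46.10°.

θ_t ≈ 46.10°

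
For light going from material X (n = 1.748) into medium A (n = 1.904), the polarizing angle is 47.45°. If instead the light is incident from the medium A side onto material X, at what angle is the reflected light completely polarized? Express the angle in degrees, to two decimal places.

θ_B' ≈ 42.55°

Reversing the direction swaps n₁ and n₂, so tan θ_B' = 1/tan θ_B and θ_B' = 90° − θ_B.
Hence θ_B' = 90° − 47.45° = 42.55°.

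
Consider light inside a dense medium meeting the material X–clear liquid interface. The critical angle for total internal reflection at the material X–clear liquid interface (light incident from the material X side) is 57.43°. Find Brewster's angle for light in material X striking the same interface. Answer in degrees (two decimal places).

θ_B ≈ 40.12°

n₂/n₁ = sin θ_c = sin 57.43° = 0.8427.
tan θ_B equals the same ratio, so θ_B = arctan(0.8427) = 40.12°.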